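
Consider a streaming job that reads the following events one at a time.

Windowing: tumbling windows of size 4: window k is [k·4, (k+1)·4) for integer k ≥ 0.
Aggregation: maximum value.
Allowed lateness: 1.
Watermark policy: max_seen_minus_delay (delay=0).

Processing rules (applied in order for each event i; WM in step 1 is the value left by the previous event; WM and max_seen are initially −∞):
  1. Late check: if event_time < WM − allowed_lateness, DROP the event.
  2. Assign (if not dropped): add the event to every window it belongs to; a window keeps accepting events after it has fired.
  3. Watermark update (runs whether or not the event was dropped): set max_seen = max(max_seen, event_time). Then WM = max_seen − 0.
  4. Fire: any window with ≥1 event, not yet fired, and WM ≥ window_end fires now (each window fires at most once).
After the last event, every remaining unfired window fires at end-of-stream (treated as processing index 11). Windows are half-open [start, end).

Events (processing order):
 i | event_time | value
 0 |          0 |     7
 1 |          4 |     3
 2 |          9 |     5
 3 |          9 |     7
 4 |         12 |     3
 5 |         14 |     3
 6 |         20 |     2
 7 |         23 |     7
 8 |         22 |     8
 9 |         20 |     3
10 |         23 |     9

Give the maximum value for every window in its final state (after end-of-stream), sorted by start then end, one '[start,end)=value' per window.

i=0 t=0 v=7: → [0,4); WM=0
i=1 t=4 v=3: → [4,8); WM=4; [0,4) fires=7
i=2 t=9 v=5: → [8,12); WM=9; [4,8) fires=3
i=3 t=9 v=7: → [8,12); WM=9
i=4 t=12 v=3: → [12,16); WM=12; [8,12) fires=7
i=5 t=14 v=3: → [12,16); WM=14
i=6 t=20 v=2: → [20,24); WM=20; [12,16) fires=3
i=7 t=23 v=7: → [20,24); WM=23
i=8 t=22 v=8: → [20,24); WM=23
i=9 t=20 v=3: DROP (t<23-1); WM=23
i=10 t=23 v=9: → [20,24); WM=23

[0,4)=7 [4,8)=3 [8,12)=7 [12,16)=3 [20,24)=9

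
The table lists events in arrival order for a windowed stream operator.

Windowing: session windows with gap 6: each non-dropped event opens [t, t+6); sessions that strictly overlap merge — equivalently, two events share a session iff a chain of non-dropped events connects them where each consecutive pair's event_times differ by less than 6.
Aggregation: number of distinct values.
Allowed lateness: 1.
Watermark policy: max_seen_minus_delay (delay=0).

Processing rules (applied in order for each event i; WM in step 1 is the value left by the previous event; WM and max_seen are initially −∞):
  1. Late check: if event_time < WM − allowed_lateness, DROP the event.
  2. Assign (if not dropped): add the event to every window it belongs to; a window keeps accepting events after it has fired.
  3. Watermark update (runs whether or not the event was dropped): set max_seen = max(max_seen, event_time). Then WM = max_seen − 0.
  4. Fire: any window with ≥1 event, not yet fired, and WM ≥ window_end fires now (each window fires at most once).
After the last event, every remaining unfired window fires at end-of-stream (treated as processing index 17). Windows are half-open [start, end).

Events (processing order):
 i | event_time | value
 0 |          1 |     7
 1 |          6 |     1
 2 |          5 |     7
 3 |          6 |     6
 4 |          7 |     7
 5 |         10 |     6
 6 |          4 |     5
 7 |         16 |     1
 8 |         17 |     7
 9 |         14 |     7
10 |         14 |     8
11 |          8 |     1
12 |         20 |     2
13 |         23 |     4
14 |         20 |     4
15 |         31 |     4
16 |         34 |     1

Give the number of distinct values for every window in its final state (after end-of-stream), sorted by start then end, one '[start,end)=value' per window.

[1,16)=3 [16,29)=4 [31,40)=2

i=0 t=1 v=7: → [1,7); WM=1
i=1 t=6 v=1: → [1,12); WM=6
i=2 t=5 v=7: → [1,12); WM=6
i=3 t=6 v=6: → [1,12); WM=6
i=4 t=7 v=7: → [1,13); WM=7
i=5 t=10 v=6: → [1,16); WM=10
i=6 t=4 v=5: DROP (t<10-1); WM=10
i=7 t=16 v=1: → [16,22); WM=16
i=8 t=17 v=7: → [16,23); WM=17
i=9 t=14 v=7: DROP (t<17-1); WM=17
i=10 t=14 v=8: DROP (t<17-1); WM=17
i=11 t=8 v=1: DROP (t<17-1); WM=17
i=12 t=20 v=2: → [16,26); WM=20
i=13 t=23 v=4: → [16,29); WM=23
i=14 t=20 v=4: DROP (t<23-1); WM=23
i=15 t=31 v=4: → [31,37); WM=31
i=16 t=34 v=1: → [31,40); WM=34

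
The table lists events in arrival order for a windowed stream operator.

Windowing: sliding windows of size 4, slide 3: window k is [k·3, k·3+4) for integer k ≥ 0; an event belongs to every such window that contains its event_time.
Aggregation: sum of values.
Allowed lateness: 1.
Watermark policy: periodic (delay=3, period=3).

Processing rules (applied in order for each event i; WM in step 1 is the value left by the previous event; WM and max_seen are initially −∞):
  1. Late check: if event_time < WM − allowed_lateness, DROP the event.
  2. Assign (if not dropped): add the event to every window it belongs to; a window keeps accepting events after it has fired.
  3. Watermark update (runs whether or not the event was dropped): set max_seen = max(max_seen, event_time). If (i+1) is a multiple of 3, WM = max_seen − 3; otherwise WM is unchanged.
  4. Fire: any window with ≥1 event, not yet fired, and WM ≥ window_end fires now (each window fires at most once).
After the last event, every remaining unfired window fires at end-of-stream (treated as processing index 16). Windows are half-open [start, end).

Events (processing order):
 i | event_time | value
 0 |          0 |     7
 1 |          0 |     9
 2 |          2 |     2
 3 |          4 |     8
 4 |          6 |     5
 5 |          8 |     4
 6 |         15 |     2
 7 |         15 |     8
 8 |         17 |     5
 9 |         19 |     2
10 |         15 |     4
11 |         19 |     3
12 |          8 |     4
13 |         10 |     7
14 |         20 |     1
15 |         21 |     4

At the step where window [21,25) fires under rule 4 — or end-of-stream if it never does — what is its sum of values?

i=0 t=0 v=7: → [0,4); WM=−∞
i=1 t=0 v=9: → [0,4); WM=−∞
i=2 t=2 v=2: → [0,4); WM=-1
i=3 t=4 v=8: → [3,7); WM=-1
i=4 t=6 v=5: → [6,10),[3,7); WM=-1
i=5 t=8 v=4: → [6,10); WM=5; [0,4) fires=18
i=6 t=15 v=2: → [15,19),[12,16); WM=5
i=7 t=15 v=8: → [15,19),[12,16); WM=5
i=8 t=17 v=5: → [15,19); WM=14; [3,7) fires=13 [6,10) fires=9
i=9 t=19 v=2: → [18,22); WM=14
i=10 t=15 v=4: → [15,19),[12,16); WM=14
i=11 t=19 v=3: → [18,22); WM=16; [12,16) fires=14
i=12 t=8 v=4: DROP (t<16-1); WM=16
i=13 t=10 v=7: DROP (t<16-1); WM=16
i=14 t=20 v=1: → [18,22); WM=17
i=15 t=21 v=4: → [21,25),[18,22); WM=17

4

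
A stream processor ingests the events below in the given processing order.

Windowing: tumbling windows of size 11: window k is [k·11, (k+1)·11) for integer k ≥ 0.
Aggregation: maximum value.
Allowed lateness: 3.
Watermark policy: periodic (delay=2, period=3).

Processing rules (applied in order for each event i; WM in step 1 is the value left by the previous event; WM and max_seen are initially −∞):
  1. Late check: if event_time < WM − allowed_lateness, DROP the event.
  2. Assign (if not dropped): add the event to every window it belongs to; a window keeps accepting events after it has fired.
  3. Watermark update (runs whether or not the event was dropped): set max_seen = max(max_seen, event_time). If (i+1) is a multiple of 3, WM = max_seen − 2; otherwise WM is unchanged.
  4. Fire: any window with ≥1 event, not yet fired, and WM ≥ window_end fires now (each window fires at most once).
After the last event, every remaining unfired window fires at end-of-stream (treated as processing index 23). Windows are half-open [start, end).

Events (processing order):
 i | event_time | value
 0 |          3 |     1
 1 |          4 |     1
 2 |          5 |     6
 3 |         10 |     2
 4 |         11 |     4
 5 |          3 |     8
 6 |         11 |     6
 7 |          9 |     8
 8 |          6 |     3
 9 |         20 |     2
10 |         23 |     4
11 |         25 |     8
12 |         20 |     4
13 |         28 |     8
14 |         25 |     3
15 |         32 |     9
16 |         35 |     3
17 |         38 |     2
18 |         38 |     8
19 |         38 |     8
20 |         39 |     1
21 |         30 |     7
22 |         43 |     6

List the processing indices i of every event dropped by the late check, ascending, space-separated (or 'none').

i=0 t=3 v=1: → [0,11); WM=−∞
i=1 t=4 v=1: → [0,11); WM=−∞
i=2 t=5 v=6: → [0,11); WM=3
i=3 t=10 v=2: → [0,11); WM=3
i=4 t=11 v=4: → [11,22); WM=3
i=5 t=3 v=8: → [0,11); WM=9
i=6 t=11 v=6: → [11,22); WM=9
i=7 t=9 v=8: → [0,11); WM=9
i=8 t=6 v=3: → [0,11); WM=9
i=9 t=20 v=2: → [11,22); WM=9
i=10 t=23 v=4: → [22,33); WM=9
i=11 t=25 v=8: → [22,33); WM=23; [0,11) fires=8 [11,22) fires=6
i=12 t=20 v=4: → [11,22); WM=23
i=13 t=28 v=8: → [22,33); WM=23
i=14 t=25 v=3: → [22,33); WM=26
i=15 t=32 v=9: → [22,33); WM=26
i=16 t=35 v=3: → [33,44); WM=26
i=17 t=38 v=2: → [33,44); WM=36; [22,33) fires=9
i=18 t=38 v=8: → [33,44); WM=36
i=19 t=38 v=8: → [33,44); WM=36
i=20 t=39 v=1: → [33,44); WM=37
i=21 t=30 v=7: DROP (t<37-3); WM=37
i=22 t=43 v=6: → [33,44); WM=37

21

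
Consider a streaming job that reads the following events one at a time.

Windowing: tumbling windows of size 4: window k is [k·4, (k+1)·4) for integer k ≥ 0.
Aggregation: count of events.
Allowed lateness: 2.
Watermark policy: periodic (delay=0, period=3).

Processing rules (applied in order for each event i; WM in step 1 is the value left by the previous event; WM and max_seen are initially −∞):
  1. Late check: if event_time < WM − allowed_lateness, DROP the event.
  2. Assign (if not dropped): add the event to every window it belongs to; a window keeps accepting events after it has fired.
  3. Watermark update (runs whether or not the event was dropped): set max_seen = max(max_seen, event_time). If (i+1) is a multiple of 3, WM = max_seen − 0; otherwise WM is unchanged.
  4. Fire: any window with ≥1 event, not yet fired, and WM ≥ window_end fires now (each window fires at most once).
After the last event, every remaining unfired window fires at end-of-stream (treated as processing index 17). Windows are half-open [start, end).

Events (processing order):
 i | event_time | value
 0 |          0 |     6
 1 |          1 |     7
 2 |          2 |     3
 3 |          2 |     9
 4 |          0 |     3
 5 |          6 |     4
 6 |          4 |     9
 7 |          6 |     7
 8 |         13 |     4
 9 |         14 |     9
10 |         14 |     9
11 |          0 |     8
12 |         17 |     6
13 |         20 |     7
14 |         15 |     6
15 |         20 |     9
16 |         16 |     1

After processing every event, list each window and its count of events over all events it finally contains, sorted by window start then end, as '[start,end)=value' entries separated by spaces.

[0,4)=5 [4,8)=3 [12,16)=4 [16,20)=1 [20,24)=2

i=0 t=0 v=6: → [0,4); WM=−∞
i=1 t=1 v=7: → [0,4); WM=−∞
i=2 t=2 v=3: → [0,4); WM=2
i=3 t=2 v=9: → [0,4); WM=2
i=4 t=0 v=3: → [0,4); WM=2
i=5 t=6 v=4: → [4,8); WM=6; [0,4) fires=5
i=6 t=4 v=9: → [4,8); WM=6
i=7 t=6 v=7: → [4,8); WM=6
i=8 t=13 v=4: → [12,16); WM=13; [4,8) fires=3
i=9 t=14 v=9: → [12,16); WM=13
i=10 t=14 v=9: → [12,16); WM=13
i=11 t=0 v=8: DROP (t<13-2); WM=14
i=12 t=17 v=6: → [16,20); WM=14
i=13 t=20 v=7: → [20,24); WM=14
i=14 t=15 v=6: → [12,16); WM=20; [12,16) fires=4 [16,20) fires=1
i=15 t=20 v=9: → [20,24); WM=20
i=16 t=16 v=1: DROP (t<20-2); WM=20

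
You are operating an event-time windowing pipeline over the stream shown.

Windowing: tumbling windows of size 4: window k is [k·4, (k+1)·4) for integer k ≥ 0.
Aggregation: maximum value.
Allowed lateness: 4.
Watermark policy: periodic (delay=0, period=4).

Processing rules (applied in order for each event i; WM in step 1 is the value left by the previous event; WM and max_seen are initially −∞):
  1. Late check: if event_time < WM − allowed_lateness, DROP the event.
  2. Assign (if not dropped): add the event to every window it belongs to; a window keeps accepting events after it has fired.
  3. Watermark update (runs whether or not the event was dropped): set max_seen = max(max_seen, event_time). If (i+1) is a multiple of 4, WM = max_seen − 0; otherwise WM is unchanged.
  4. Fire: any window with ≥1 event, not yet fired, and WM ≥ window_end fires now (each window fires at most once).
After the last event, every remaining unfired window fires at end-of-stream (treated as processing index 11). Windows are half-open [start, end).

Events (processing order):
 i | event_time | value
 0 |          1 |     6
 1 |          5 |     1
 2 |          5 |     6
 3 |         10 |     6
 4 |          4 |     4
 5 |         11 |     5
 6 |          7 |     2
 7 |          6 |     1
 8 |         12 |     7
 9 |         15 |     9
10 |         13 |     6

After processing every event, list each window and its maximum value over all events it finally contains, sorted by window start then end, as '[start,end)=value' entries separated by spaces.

[0,4)=6 [4,8)=6 [8,12)=6 [12,16)=9

i=0 t=1 v=6: → [0,4); WM=−∞
i=1 t=5 v=1: → [4,8); WM=−∞
i=2 t=5 v=6: → [4,8); WM=−∞
i=3 t=10 v=6: → [8,12); WM=10; [0,4) fires=6 [4,8) fires=6
i=4 t=4 v=4: DROP (t<10-4); WM=10
i=5 t=11 v=5: → [8,12); WM=10
i=6 t=7 v=2: → [4,8); WM=10
i=7 t=6 v=1: → [4,8); WM=11
i=8 t=12 v=7: → [12,16); WM=11
i=9 t=15 v=9: → [12,16); WM=11
i=10 t=13 v=6: → [12,16); WM=11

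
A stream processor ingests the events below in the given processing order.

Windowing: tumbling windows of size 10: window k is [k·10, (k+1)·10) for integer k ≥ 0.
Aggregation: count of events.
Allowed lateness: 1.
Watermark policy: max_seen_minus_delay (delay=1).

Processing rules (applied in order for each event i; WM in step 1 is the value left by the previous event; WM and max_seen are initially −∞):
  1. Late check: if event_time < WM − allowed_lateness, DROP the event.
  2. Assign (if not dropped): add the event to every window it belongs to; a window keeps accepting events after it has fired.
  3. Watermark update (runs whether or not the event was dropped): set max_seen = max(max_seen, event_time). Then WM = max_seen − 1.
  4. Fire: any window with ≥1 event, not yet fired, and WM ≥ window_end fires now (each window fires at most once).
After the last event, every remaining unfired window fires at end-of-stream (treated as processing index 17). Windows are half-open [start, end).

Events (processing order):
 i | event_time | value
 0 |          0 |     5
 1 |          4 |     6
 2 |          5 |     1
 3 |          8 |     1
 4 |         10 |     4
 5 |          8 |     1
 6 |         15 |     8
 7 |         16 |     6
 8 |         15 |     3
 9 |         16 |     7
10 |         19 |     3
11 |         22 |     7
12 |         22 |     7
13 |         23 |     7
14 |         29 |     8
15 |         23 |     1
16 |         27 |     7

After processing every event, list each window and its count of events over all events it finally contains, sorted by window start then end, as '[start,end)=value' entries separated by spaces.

i=0 t=0 v=5: → [0,10); WM=-1
i=1 t=4 v=6: → [0,10); WM=3
i=2 t=5 v=1: → [0,10); WM=4
i=3 t=8 v=1: → [0,10); WM=7
i=4 t=10 v=4: → [10,20); WM=9
i=5 t=8 v=1: → [0,10); WM=9
i=6 t=15 v=8: → [10,20); WM=14; [0,10) fires=5
i=7 t=16 v=6: → [10,20); WM=15
i=8 t=15 v=3: → [10,20); WM=15
i=9 t=16 v=7: → [10,20); WM=15
i=10 t=19 v=3: → [10,20); WM=18
i=11 t=22 v=7: → [20,30); WM=21; [10,20) fires=6
i=12 t=22 v=7: → [20,30); WM=21
i=13 t=23 v=7: → [20,30); WM=22
i=14 t=29 v=8: → [20,30); WM=28
i=15 t=23 v=1: DROP (t<28-1); WM=28
i=16 t=27 v=7: → [20,30); WM=28

[0,10)=5 [10,20)=6 [20,30)=5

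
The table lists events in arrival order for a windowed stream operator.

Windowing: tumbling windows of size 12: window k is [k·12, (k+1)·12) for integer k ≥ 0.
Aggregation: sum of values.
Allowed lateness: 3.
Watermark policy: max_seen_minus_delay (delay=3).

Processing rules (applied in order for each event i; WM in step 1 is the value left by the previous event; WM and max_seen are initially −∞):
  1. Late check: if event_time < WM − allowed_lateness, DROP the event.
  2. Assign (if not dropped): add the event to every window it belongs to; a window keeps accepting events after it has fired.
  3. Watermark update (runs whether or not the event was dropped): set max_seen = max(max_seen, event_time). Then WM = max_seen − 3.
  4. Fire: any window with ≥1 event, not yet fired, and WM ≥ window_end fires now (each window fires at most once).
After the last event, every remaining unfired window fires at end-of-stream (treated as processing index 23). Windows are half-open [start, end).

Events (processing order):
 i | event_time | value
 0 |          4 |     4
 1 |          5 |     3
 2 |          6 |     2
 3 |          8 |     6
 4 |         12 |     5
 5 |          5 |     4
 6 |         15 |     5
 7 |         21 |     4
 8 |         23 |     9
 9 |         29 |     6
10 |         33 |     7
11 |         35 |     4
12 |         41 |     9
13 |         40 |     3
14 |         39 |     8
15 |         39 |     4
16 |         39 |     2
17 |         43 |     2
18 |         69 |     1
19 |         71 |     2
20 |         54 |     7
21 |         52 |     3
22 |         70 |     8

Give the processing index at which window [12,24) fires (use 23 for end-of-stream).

9

i=0 t=4 v=4: → [0,12); WM=1
i=1 t=5 v=3: → [0,12); WM=2
i=2 t=6 v=2: → [0,12); WM=3
i=3 t=8 v=6: → [0,12); WM=5
i=4 t=12 v=5: → [12,24); WM=9
i=5 t=5 v=4: DROP (t<9-3); WM=9
i=6 t=15 v=5: → [12,24); WM=12; [0,12) fires=15
i=7 t=21 v=4: → [12,24); WM=18
i=8 t=23 v=9: → [12,24); WM=20
i=9 t=29 v=6: → [24,36); WM=26; [12,24) fires=23
i=10 t=33 v=7: → [24,36); WM=30
i=11 t=35 v=4: → [24,36); WM=32
i=12 t=41 v=9: → [36,48); WM=38; [24,36) fires=17
i=13 t=40 v=3: → [36,48); WM=38
i=14 t=39 v=8: → [36,48); WM=38
i=15 t=39 v=4: → [36,48); WM=38
i=16 t=39 v=2: → [36,48); WM=38
i=17 t=43 v=2: → [36,48); WM=40
i=18 t=69 v=1: → [60,72); WM=66; [36,48) fires=28
i=19 t=71 v=2: → [60,72); WM=68
i=20 t=54 v=7: DROP (t<68-3); WM=68
i=21 t=52 v=3: DROP (t<68-3); WM=68
i=22 t=70 v=8: → [60,72); WM=68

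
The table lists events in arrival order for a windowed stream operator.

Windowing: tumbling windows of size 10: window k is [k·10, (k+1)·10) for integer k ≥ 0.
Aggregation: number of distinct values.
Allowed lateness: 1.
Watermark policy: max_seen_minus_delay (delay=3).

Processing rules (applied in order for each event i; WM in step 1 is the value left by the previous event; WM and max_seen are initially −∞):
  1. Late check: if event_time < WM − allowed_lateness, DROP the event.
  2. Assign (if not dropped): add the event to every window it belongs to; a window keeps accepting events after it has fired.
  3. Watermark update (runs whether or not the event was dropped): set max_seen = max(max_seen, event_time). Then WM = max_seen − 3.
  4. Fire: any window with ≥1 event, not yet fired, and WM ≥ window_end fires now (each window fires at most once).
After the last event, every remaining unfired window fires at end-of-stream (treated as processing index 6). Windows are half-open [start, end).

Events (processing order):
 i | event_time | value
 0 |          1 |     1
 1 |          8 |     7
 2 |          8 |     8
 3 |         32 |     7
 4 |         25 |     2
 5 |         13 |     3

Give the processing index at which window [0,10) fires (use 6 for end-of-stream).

3

i=0 t=1 v=1: → [0,10); WM=-2
i=1 t=8 v=7: → [0,10); WM=5
i=2 t=8 v=8: → [0,10); WM=5
i=3 t=32 v=7: → [30,40); WM=29; [0,10) fires=3
i=4 t=25 v=2: DROP (t<29-1); WM=29
i=5 t=13 v=3: DROP (t<29-1); WM=29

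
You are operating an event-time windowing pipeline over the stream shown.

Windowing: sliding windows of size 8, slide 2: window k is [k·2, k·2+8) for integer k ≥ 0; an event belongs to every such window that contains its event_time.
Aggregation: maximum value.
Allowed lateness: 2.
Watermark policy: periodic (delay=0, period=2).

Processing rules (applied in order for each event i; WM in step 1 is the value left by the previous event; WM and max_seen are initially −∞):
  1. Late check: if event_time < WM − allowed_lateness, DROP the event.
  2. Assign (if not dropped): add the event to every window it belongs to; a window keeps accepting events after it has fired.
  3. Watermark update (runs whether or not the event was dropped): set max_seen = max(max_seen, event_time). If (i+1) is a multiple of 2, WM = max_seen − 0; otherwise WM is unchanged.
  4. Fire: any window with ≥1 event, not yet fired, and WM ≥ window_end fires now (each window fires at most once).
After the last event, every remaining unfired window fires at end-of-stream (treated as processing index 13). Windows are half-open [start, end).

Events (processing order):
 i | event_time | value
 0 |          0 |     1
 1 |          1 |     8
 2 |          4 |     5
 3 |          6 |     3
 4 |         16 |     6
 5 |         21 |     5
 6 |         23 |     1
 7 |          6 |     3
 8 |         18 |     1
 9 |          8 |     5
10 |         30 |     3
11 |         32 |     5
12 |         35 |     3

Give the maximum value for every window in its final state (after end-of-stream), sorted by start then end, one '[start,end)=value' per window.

i=0 t=0 v=1: → [0,8); WM=−∞
i=1 t=1 v=8: → [0,8); WM=1
i=2 t=4 v=5: → [4,12),[2,10),[0,8); WM=1
i=3 t=6 v=3: → [6,14),[4,12),[2,10),[0,8); WM=6
i=4 t=16 v=6: → [16,24),[14,22),[12,20),[10,18); WM=6
i=5 t=21 v=5: → [20,28),[18,26),[16,24),[14,22); WM=21; [0,8) fires=8 [2,10) fires=5 [4,12) fires=5 [6,14) fires=3 [10,18) fires=6 [12,20) fires=6
i=6 t=23 v=1: → [22,30),[20,28),[18,26),[16,24); WM=21
i=7 t=6 v=3: DROP (t<21-2); WM=23; [14,22) fires=6
i=8 t=18 v=1: DROP (t<23-2); WM=23
i=9 t=8 v=5: DROP (t<23-2); WM=23
i=10 t=30 v=3: → [30,38),[28,36),[26,34),[24,32); WM=23
i=11 t=32 v=5: → [32,40),[30,38),[28,36),[26,34); WM=32; [16,24) fires=6 [18,26) fires=5 [20,28) fires=5 [22,30) fires=1 [24,32) fires=3
i=12 t=35 v=3: → [34,42),[32,40),[30,38),[28,36); WM=32

[0,8)=8 [2,10)=5 [4,12)=5 [6,14)=3 [10,18)=6 [12,20)=6 [14,22)=6 [16,24)=6 [18,26)=5 [20,28)=5 [22,30)=1 [24,32)=3 [26,34)=5 [28,36)=5 [30,38)=5 [32,40)=5 [34,42)=3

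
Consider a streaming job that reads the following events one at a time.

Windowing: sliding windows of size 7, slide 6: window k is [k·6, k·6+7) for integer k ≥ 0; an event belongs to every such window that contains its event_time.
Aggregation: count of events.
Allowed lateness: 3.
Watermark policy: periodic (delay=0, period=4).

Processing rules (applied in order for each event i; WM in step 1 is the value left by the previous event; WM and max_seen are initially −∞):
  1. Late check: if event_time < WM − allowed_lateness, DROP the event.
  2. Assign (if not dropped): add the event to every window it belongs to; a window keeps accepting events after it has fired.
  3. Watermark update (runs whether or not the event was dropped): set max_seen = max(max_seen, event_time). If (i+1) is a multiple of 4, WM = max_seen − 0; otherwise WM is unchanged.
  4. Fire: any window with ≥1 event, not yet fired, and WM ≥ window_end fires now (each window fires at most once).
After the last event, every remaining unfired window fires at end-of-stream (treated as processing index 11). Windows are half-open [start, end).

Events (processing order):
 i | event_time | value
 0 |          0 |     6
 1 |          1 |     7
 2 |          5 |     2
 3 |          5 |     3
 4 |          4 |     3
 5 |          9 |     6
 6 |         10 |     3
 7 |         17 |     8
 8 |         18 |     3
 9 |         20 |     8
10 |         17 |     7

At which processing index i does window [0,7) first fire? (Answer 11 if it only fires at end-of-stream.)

7

i=0 t=0 v=6: → [0,7); WM=−∞
i=1 t=1 v=7: → [0,7); WM=−∞
i=2 t=5 v=2: → [0,7); WM=−∞
i=3 t=5 v=3: → [0,7); WM=5
i=4 t=4 v=3: → [0,7); WM=5
i=5 t=9 v=6: → [6,13); WM=5
i=6 t=10 v=3: → [6,13); WM=5
i=7 t=17 v=8: → [12,19); WM=17; [0,7) fires=5 [6,13) fires=2
i=8 t=18 v=3: → [18,25),[12,19); WM=17
i=9 t=20 v=8: → [18,25); WM=17
i=10 t=17 v=7: → [12,19); WM=17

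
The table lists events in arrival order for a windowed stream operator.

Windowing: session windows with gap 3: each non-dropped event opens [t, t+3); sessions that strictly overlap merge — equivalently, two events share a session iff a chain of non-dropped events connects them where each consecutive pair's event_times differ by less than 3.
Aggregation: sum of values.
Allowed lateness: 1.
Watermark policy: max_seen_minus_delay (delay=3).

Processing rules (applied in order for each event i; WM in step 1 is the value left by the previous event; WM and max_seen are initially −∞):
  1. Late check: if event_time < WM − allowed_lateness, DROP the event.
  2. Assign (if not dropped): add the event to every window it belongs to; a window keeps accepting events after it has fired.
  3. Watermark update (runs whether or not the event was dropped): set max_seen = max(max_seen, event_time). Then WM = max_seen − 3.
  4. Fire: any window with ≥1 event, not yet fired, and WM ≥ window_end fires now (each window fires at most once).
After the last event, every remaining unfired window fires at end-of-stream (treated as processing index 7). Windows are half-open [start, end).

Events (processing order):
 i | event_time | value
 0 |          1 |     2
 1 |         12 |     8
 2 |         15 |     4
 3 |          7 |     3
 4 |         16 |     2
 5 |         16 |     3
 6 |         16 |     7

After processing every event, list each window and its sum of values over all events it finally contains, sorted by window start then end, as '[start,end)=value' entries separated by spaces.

i=0 t=1 v=2: → [1,4); WM=-2
i=1 t=12 v=8: → [12,15); WM=9
i=2 t=15 v=4: → [15,18); WM=12
i=3 t=7 v=3: DROP (t<12-1); WM=12
i=4 t=16 v=2: → [15,19); WM=13
i=5 t=16 v=3: → [15,19); WM=13
i=6 t=16 v=7: → [15,19); WM=13

[1,4)=2 [12,15)=8 [15,19)=16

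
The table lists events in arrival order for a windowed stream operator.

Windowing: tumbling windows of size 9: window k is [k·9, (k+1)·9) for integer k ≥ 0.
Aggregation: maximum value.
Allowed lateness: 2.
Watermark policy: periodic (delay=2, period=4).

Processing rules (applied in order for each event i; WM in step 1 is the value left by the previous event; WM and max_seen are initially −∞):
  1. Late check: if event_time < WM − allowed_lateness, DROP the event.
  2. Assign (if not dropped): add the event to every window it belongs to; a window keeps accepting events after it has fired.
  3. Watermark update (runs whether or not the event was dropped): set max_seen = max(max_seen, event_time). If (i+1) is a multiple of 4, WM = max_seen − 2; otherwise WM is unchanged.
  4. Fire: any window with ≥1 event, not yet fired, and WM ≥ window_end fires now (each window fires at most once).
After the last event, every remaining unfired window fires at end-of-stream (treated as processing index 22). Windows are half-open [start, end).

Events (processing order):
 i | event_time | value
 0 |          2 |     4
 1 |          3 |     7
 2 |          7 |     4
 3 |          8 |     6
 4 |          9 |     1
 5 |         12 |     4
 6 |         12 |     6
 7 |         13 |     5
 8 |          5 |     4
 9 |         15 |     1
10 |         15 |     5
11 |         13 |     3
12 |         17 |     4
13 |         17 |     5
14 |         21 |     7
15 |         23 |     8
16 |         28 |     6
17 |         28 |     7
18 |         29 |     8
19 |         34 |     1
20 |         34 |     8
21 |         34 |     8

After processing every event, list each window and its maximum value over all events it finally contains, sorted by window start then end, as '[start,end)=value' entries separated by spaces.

i=0 t=2 v=4: → [0,9); WM=−∞
i=1 t=3 v=7: → [0,9); WM=−∞
i=2 t=7 v=4: → [0,9); WM=−∞
i=3 t=8 v=6: → [0,9); WM=6
i=4 t=9 v=1: → [9,18); WM=6
i=5 t=12 v=4: → [9,18); WM=6
i=6 t=12 v=6: → [9,18); WM=6
i=7 t=13 v=5: → [9,18); WM=11; [0,9) fires=7
i=8 t=5 v=4: DROP (t<11-2); WM=11
i=9 t=15 v=1: → [9,18); WM=11
i=10 t=15 v=5: → [9,18); WM=11
i=11 t=13 v=3: → [9,18); WM=13
i=12 t=17 v=4: → [9,18); WM=13
i=13 t=17 v=5: → [9,18); WM=13
i=14 t=21 v=7: → [18,27); WM=13
i=15 t=23 v=8: → [18,27); WM=21; [9,18) fires=6
i=16 t=28 v=6: → [27,36); WM=21
i=17 t=28 v=7: → [27,36); WM=21
i=18 t=29 v=8: → [27,36); WM=21
i=19 t=34 v=1: → [27,36); WM=32; [18,27) fires=8
i=20 t=34 v=8: → [27,36); WM=32
i=21 t=34 v=8: → [27,36); WM=32

[0,9)=7 [9,18)=6 [18,27)=8 [27,36)=8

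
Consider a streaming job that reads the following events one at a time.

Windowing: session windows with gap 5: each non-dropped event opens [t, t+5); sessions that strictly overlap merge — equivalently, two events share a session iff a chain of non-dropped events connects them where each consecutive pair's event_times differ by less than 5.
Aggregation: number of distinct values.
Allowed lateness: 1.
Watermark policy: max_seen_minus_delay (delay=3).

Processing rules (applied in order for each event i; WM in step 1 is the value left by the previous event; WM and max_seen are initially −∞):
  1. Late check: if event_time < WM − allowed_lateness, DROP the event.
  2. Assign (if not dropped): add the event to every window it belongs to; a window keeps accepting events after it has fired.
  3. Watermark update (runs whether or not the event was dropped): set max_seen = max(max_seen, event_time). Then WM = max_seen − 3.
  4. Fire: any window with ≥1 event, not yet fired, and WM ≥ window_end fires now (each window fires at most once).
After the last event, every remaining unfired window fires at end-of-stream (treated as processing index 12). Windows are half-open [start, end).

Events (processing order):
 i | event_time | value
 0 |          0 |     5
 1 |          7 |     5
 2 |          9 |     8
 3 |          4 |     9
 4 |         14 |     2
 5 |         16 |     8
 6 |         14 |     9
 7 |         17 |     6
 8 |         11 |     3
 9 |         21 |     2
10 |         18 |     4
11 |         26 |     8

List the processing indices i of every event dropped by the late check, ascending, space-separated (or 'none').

3 8

i=0 t=0 v=5: → [0,5); WM=-3
i=1 t=7 v=5: → [7,12); WM=4
i=2 t=9 v=8: → [7,14); WM=6
i=3 t=4 v=9: DROP (t<6-1); WM=6
i=4 t=14 v=2: → [14,19); WM=11
i=5 t=16 v=8: → [14,21); WM=13
i=6 t=14 v=9: → [14,21); WM=13
i=7 t=17 v=6: → [14,22); WM=14
i=8 t=11 v=3: DROP (t<14-1); WM=14
i=9 t=21 v=2: → [14,26); WM=18
i=10 t=18 v=4: → [14,26); WM=18
i=11 t=26 v=8: → [26,31); WM=23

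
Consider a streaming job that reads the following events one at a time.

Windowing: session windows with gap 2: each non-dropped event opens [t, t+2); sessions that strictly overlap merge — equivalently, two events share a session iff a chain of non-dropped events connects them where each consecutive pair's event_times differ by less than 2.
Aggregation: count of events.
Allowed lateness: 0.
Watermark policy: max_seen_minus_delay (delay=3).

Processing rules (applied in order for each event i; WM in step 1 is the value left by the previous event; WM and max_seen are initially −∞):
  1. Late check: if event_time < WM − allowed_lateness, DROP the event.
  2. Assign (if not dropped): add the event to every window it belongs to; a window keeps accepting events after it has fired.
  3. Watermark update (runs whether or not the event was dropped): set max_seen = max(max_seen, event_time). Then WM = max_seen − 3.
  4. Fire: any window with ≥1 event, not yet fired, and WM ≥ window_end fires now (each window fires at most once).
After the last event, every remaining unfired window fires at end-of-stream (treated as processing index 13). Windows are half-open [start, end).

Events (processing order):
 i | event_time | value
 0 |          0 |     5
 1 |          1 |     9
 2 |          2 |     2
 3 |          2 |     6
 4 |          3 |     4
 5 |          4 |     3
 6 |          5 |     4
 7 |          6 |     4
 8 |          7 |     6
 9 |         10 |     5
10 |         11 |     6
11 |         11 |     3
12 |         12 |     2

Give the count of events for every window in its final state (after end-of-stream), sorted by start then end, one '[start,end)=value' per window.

i=0 t=0 v=5: → [0,2); WM=-3
i=1 t=1 v=9: → [0,3); WM=-2
i=2 t=2 v=2: → [0,4); WM=-1
i=3 t=2 v=6: → [0,4); WM=-1
i=4 t=3 v=4: → [0,5); WM=0
i=5 t=4 v=3: → [0,6); WM=1
i=6 t=5 v=4: → [0,7); WM=2
i=7 t=6 v=4: → [0,8); WM=3
i=8 t=7 v=6: → [0,9); WM=4
i=9 t=10 v=5: → [10,12); WM=7
i=10 t=11 v=6: → [10,13); WM=8
i=11 t=11 v=3: → [10,13); WM=8
i=12 t=12 v=2: → [10,14); WM=9

[0,9)=9 [10,14)=4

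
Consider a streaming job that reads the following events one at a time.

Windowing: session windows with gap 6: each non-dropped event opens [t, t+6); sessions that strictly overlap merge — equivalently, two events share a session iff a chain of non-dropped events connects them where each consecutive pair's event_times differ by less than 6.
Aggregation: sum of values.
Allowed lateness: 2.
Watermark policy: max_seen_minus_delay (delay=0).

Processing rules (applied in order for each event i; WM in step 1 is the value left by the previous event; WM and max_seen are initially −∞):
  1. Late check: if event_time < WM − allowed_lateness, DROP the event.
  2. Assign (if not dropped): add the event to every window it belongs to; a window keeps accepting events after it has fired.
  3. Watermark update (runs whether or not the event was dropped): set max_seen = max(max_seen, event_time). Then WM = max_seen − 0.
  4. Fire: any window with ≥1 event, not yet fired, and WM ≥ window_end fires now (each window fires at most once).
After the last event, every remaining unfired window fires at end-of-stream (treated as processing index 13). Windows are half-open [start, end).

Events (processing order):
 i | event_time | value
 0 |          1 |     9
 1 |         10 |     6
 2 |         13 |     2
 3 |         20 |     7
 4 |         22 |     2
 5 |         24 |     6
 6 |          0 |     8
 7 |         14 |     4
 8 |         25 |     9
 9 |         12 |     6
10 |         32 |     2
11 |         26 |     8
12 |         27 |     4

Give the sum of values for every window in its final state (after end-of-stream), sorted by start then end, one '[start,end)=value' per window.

[1,7)=9 [10,19)=8 [20,31)=24 [32,38)=2

i=0 t=1 v=9: → [1,7); WM=1
i=1 t=10 v=6: → [10,16); WM=10
i=2 t=13 v=2: → [10,19); WM=13
i=3 t=20 v=7: → [20,26); WM=20
i=4 t=22 v=2: → [20,28); WM=22
i=5 t=24 v=6: → [20,30); WM=24
i=6 t=0 v=8: DROP (t<24-2); WM=24
i=7 t=14 v=4: DROP (t<24-2); WM=24
i=8 t=25 v=9: → [20,31); WM=25
i=9 t=12 v=6: DROP (t<25-2); WM=25
i=10 t=32 v=2: → [32,38); WM=32
i=11 t=26 v=8: DROP (t<32-2); WM=32
i=12 t=27 v=4: DROP (t<32-2); WM=32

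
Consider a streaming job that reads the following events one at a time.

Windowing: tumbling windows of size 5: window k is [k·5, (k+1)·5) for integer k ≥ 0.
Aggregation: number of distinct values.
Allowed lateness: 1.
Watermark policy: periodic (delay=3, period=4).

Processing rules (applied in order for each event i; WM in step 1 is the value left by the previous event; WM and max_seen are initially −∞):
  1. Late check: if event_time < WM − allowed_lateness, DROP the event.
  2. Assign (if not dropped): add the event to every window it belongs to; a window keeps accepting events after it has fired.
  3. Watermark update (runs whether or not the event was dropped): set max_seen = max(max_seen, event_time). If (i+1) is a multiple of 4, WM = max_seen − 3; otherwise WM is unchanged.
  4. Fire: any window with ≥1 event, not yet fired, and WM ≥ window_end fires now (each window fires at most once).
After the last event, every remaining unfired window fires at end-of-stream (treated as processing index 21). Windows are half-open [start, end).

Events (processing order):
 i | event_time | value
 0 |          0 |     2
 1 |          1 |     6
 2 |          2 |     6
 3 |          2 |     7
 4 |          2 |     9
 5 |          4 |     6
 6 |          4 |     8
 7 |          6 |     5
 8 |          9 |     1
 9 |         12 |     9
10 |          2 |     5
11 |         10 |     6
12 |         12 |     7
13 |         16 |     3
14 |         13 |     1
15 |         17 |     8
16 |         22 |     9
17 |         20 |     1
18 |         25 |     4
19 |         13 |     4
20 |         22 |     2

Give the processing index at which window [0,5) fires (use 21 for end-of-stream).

11

i=0 t=0 v=2: → [0,5); WM=−∞
i=1 t=1 v=6: → [0,5); WM=−∞
i=2 t=2 v=6: → [0,5); WM=−∞
i=3 t=2 v=7: → [0,5); WM=-1
i=4 t=2 v=9: → [0,5); WM=-1
i=5 t=4 v=6: → [0,5); WM=-1
i=6 t=4 v=8: → [0,5); WM=-1
i=7 t=6 v=5: → [5,10); WM=3
i=8 t=9 v=1: → [5,10); WM=3
i=9 t=12 v=9: → [10,15); WM=3
i=10 t=2 v=5: → [0,5); WM=3
i=11 t=10 v=6: → [10,15); WM=9; [0,5) fires=6
i=12 t=12 v=7: → [10,15); WM=9
i=13 t=16 v=3: → [15,20); WM=9
i=14 t=13 v=1: → [10,15); WM=9
i=15 t=17 v=8: → [15,20); WM=14; [5,10) fires=2
i=16 t=22 v=9: → [20,25); WM=14
i=17 t=20 v=1: → [20,25); WM=14
i=18 t=25 v=4: → [25,30); WM=14
i=19 t=13 v=4: → [10,15); WM=22; [10,15) fires=5 [15,20) fires=2
i=20 t=22 v=2: → [20,25); WM=22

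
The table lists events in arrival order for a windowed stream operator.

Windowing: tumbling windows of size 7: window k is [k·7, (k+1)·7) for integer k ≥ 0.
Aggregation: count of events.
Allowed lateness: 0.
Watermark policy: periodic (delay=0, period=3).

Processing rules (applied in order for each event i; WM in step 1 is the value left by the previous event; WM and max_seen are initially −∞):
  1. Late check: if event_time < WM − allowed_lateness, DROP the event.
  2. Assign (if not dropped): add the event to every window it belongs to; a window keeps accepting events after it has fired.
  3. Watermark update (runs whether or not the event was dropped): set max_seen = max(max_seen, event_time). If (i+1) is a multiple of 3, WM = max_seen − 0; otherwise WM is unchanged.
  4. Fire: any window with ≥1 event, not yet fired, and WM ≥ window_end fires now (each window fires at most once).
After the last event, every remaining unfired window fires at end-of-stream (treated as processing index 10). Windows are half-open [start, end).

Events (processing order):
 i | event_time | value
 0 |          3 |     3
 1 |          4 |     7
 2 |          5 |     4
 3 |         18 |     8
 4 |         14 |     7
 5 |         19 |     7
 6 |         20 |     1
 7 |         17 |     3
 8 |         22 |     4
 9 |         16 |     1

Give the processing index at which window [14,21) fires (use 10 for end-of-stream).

i=0 t=3 v=3: → [0,7); WM=−∞
i=1 t=4 v=7: → [0,7); WM=−∞
i=2 t=5 v=4: → [0,7); WM=5
i=3 t=18 v=8: → [14,21); WM=5
i=4 t=14 v=7: → [14,21); WM=5
i=5 t=19 v=7: → [14,21); WM=19; [0,7) fires=3
i=6 t=20 v=1: → [14,21); WM=19
i=7 t=17 v=3: DROP (t<19-0); WM=19
i=8 t=22 v=4: → [21,28); WM=22; [14,21) fires=4
i=9 t=16 v=1: DROP (t<22-0); WM=22

8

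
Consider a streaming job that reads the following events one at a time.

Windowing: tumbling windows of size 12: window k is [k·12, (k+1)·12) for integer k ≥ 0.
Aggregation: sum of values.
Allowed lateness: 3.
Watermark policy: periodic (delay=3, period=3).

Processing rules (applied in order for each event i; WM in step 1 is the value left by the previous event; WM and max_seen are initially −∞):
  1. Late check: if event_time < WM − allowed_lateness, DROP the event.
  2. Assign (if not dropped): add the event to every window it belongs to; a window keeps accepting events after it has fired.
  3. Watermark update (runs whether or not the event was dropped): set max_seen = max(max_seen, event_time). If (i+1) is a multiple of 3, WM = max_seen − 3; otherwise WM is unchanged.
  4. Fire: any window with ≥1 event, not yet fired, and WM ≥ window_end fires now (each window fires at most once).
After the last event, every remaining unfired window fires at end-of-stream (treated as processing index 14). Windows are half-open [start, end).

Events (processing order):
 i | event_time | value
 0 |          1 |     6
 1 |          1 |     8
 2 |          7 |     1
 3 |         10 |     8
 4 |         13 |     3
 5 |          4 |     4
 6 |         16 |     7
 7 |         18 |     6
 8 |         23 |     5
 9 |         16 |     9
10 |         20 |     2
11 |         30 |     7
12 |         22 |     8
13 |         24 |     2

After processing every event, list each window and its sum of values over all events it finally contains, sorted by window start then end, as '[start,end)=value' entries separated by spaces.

[0,12)=27 [12,24)=23 [24,36)=9

i=0 t=1 v=6: → [0,12); WM=−∞
i=1 t=1 v=8: → [0,12); WM=−∞
i=2 t=7 v=1: → [0,12); WM=4
i=3 t=10 v=8: → [0,12); WM=4
i=4 t=13 v=3: → [12,24); WM=4
i=5 t=4 v=4: → [0,12); WM=10
i=6 t=16 v=7: → [12,24); WM=10
i=7 t=18 v=6: → [12,24); WM=10
i=8 t=23 v=5: → [12,24); WM=20; [0,12) fires=27
i=9 t=16 v=9: DROP (t<20-3); WM=20
i=10 t=20 v=2: → [12,24); WM=20
i=11 t=30 v=7: → [24,36); WM=27; [12,24) fires=23
i=12 t=22 v=8: DROP (t<27-3); WM=27
i=13 t=24 v=2: → [24,36); WM=27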